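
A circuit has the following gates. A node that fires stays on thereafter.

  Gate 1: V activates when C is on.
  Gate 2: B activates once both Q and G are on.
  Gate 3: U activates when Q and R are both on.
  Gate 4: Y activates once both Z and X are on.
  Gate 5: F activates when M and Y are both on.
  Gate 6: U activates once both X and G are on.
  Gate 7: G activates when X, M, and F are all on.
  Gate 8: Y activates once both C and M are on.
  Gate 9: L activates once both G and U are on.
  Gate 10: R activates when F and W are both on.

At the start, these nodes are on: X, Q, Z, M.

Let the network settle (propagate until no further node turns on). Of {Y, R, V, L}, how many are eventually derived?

Z and X are on, so Y activates (Gate 4).
M and Y are on, so F activates (Gate 5).
X, M, and F are on, so G activates (Gate 7).
Gate 6: X and G on → U on.
Gate 9: G and U on → L on.
Y: reached.
R would need F and W (Gate 10), but W never turns on.
V would need C (Gate 1), but C never turns on.
L: reached.
Reached: Y and L — 2 of the 4.

2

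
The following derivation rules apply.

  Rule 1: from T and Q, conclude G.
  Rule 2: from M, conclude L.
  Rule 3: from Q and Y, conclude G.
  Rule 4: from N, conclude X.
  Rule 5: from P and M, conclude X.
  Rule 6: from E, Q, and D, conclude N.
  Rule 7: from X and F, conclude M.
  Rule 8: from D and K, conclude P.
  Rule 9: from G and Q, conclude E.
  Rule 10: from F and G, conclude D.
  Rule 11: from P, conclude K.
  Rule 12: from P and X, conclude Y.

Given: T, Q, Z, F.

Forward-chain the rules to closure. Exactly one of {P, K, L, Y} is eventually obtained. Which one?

T and Q hold, so G follows (Rule 1).
From G and Q, Rule 9 gives E.
From F and G, Rule 10 gives D.
E, Q, and D hold, so N follows (Rule 6).
N holds, so X follows (Rule 4).
X and F hold, so M follows (Rule 7).
M holds, so L follows (Rule 2).
Y would need P and X (Rule 12), but P is never established. P would need D and K (Rule 8), but K is never established. K would need P (Rule 11), but P is never established.

L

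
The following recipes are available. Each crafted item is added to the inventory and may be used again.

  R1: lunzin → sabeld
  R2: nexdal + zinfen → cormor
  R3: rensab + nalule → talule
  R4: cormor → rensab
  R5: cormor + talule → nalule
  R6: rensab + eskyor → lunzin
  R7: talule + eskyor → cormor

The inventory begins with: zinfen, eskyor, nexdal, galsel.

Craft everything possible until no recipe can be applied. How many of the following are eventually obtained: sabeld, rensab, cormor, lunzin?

4

nexdal + zinfen → cormor (R2).
Using R4, cormor makes rensab.
Using R6, rensab and eskyor make lunzin.
Using R1, lunzin makes sabeld.
sabeld: reached.
rensab: reached.
cormor: reached.
lunzin: reached.
All 4 are reached.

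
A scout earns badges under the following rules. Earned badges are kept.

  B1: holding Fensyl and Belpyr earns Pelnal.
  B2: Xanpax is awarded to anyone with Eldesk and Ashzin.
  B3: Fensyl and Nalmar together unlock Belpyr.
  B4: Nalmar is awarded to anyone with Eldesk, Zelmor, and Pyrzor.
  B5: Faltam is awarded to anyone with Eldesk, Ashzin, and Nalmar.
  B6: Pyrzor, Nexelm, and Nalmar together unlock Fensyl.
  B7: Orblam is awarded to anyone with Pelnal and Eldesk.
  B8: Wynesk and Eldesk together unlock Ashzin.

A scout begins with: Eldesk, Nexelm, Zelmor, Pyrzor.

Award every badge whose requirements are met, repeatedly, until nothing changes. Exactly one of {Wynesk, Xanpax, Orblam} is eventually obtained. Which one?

With Eldesk, Zelmor, and Pyrzor, Nalmar is earned (B4).
With Pyrzor, Nexelm, and Nalmar, Fensyl is earned (B6).
With Fensyl and Nalmar, Belpyr is earned (B3).
With Fensyl and Belpyr, Pelnal is earned (B1).
With Pelnal and Eldesk, Orblam is earned (B7).
Xanpax would need Eldesk and Ashzin (B2), but Ashzin is never earned. No rule produces Wynesk, and it is not given.

Orblam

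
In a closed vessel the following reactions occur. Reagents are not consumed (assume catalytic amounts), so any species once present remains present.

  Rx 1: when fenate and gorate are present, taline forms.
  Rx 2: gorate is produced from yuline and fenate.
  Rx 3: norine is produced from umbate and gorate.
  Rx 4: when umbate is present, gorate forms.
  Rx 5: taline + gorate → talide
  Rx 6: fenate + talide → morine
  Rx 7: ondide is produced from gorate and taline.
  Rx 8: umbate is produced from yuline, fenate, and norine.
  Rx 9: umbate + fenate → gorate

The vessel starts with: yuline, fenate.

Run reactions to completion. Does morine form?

Yes

yuline and fenate present → gorate forms (Rx 2).
fenate and gorate present → taline forms (Rx 1).
taline and gorate present → talide forms (Rx 5).
fenate and talide present → morine forms (Rx 6).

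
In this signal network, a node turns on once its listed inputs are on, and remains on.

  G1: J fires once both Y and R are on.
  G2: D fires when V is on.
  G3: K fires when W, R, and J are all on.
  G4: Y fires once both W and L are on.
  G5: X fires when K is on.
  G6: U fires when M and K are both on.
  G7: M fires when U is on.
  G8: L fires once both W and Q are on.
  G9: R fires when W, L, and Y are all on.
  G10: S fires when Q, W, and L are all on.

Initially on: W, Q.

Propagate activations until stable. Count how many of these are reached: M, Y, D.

W and Q are on, so L fires (G8).
G4: W and L on → Y on.
M would need U (G7), but U never turns on.
Y: reached.
D would need V (G2), but V never turns on.
Reached: Y — 1 of the 3.

1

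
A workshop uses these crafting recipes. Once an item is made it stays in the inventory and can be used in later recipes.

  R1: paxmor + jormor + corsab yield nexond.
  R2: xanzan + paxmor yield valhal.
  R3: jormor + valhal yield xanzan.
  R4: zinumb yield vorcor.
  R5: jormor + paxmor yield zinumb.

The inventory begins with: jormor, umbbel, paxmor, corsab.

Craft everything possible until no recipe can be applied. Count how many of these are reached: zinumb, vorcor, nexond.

paxmor + jormor + corsab → nexond (R1).
jormor + paxmor → zinumb (R5).
zinumb → vorcor (R4).
zinumb: reached.
vorcor: reached.
nexond: reached.
All 3 are reached.

3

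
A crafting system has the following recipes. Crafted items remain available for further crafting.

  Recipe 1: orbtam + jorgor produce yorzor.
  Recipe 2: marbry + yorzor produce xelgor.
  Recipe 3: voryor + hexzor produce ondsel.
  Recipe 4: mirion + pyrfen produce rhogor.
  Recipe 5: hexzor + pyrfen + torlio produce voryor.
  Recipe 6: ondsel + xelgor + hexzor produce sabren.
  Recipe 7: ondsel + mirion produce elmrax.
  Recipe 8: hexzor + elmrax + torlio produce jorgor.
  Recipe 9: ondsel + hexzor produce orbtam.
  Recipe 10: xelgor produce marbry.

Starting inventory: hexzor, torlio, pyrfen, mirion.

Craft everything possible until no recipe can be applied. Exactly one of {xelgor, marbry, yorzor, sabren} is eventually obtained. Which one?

hexzor + pyrfen + torlio → voryor (Recipe 5).
Using Recipe 3, voryor and hexzor make ondsel.
Using Recipe 9, ondsel and hexzor make orbtam.
Using Recipe 7, ondsel and mirion make elmrax.
hexzor + elmrax + torlio → jorgor (Recipe 8).
orbtam + jorgor → yorzor (Recipe 1).
sabren would need ondsel, xelgor, and hexzor (Recipe 6), but xelgor is never obtained. marbry would need xelgor (Recipe 10), but xelgor is never obtained. xelgor would need marbry and yorzor (Recipe 2), but marbry is never obtained.

yorzor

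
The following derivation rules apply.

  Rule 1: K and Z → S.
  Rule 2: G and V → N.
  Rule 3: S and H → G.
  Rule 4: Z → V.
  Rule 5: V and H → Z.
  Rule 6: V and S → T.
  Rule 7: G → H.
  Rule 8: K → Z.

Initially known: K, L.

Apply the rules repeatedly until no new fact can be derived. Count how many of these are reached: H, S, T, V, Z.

4

K holds, so Z follows (Rule 8).
Z holds, so V follows (Rule 4).
From K and Z, Rule 1 gives S.
From V and S, Rule 6 gives T.
H would need G (Rule 7), but G is never established.
S: reached.
T: reached.
V: reached.
Z: reached.
Reached: S, T, V, and Z — 4 of the 5.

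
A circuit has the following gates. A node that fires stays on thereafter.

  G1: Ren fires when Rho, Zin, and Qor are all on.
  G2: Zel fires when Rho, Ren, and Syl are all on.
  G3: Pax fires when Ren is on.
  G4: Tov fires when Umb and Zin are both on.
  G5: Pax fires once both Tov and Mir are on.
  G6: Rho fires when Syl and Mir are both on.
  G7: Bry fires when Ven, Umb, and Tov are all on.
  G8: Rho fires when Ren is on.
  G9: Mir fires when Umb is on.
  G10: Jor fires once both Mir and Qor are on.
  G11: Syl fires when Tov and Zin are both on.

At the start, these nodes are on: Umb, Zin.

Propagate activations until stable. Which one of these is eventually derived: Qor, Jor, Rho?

Rho

G4: Umb and Zin on → Tov on.
G9: Umb on → Mir on.
G11: Tov and Zin on → Syl on.
Syl and Mir are on, so Rho fires (G6).
No rule produces Qor, and it is not given. Jor would need Mir and Qor (G10), but Qor never turns on.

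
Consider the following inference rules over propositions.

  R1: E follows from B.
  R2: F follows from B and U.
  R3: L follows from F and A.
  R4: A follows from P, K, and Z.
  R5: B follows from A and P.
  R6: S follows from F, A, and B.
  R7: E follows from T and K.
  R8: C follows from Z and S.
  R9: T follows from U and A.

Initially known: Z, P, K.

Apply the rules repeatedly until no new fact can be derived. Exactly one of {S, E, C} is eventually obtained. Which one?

E

P, K, and Z hold, so A follows (R4).
A and P hold, so B follows (R5).
B holds, so E follows (R1).
C would need Z and S (R8), but S is never established. S would need F, A, and B (R6), but F is never established.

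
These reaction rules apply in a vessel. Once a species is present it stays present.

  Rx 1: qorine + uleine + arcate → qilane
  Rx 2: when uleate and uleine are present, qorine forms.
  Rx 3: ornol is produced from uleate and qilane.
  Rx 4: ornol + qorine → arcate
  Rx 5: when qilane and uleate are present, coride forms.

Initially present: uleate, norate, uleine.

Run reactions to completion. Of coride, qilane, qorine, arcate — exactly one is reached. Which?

qorine

uleate and uleine present → qorine forms (Rx 2).
arcate would need ornol and qorine (Rx 4), but ornol never forms. coride would need qilane and uleate (Rx 5), but qilane never forms. qilane would need qorine, uleine, and arcate (Rx 1), but arcate never forms.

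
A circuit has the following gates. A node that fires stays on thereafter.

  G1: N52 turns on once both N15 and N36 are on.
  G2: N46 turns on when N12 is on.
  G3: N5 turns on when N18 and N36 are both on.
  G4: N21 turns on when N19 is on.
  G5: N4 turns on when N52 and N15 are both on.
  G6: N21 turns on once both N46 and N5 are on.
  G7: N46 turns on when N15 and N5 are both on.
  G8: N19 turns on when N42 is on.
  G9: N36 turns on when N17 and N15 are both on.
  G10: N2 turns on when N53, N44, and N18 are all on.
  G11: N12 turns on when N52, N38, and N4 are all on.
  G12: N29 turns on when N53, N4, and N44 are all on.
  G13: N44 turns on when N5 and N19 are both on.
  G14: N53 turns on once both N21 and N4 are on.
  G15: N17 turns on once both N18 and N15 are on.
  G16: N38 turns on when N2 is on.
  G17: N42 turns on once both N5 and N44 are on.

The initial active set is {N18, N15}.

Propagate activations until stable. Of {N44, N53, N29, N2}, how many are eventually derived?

N18 and N15 are on, so N17 turns on (G15).
N17 and N15 are on, so N36 turns on (G9).
G3: N18 and N36 on → N5 on.
N15 and N36 are on, so N52 turns on (G1).
N52 and N15 are on, so N4 turns on (G5).
G7: N15 and N5 on → N46 on.
G6: N46 and N5 on → N21 on.
N21 and N4 are on, so N53 turns on (G14).
N44 would need N5 and N19 (G13), but N19 never turns on.
N53: reached.
N29 would need N53, N4, and N44 (G12), but N44 never turns on.
N2 would need N53, N44, and N18 (G10), but N44 never turns on.
Reached: N53 — 1 of the 4.

1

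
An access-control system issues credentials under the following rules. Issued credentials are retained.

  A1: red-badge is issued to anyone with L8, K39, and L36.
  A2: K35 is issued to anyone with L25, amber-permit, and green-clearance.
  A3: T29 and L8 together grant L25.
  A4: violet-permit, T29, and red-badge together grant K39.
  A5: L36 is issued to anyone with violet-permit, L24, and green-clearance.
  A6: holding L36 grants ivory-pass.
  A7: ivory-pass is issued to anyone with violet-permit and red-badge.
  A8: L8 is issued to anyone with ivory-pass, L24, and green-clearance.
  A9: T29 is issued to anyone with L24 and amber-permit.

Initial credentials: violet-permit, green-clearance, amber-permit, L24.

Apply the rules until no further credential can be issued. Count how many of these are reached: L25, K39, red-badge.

Holding violet-permit, L24, and green-clearance grants L36 (A5).
Holding L24 and amber-permit grants T29 (A9).
Holding L36 grants ivory-pass (A6).
Holding ivory-pass, L24, and green-clearance grants L8 (A8).
Holding T29 and L8 grants L25 (A3).
L25: reached.
K39 would need violet-permit, T29, and red-badge (A4), but red-badge is never granted.
red-badge would need L8, K39, and L36 (A1), but K39 is never granted.
Reached: L25 — 1 of the 3.

1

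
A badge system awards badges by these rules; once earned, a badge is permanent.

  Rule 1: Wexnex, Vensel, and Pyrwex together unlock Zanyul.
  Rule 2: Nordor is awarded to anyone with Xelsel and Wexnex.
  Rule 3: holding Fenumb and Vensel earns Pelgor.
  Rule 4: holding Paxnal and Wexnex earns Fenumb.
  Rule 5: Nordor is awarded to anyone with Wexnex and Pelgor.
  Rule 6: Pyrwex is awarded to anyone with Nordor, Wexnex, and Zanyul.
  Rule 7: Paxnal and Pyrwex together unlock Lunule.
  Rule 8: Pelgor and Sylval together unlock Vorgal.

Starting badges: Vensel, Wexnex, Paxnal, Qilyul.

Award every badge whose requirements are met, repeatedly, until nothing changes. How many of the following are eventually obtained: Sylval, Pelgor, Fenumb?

With Paxnal and Wexnex, Fenumb is earned (Rule 4).
With Fenumb and Vensel, Pelgor is earned (Rule 3).
No rule produces Sylval, and it is not given.
Pelgor: reached.
Fenumb: reached.
Reached: Pelgor and Fenumb — 2 of the 3.

2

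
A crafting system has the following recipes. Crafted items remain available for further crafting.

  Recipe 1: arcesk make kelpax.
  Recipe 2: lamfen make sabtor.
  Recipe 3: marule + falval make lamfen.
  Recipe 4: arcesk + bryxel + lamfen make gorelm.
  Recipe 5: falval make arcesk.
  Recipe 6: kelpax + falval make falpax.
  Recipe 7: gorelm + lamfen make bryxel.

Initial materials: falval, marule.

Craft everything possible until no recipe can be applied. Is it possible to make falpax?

Using Recipe 5, falval makes arcesk.
arcesk → kelpax (Recipe 1).
kelpax + falval → falpax (Recipe 6).

Yes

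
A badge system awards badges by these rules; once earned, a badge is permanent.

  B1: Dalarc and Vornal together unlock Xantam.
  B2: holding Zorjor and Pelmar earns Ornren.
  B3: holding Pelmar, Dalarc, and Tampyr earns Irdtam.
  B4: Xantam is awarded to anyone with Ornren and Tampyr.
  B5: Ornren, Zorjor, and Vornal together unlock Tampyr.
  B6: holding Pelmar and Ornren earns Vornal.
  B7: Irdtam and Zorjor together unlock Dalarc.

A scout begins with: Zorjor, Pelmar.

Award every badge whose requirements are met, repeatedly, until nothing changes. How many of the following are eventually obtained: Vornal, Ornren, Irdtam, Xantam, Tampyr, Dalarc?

4

With Zorjor and Pelmar, Ornren is earned (B2).
With Pelmar and Ornren, Vornal is earned (B6).
With Ornren, Zorjor, and Vornal, Tampyr is earned (B5).
With Ornren and Tampyr, Xantam is earned (B4).
Vornal: reached.
Ornren: reached.
Irdtam would need Pelmar, Dalarc, and Tampyr (B3), but Dalarc is never earned.
Xantam: reached.
Tampyr: reached.
Dalarc would need Irdtam and Zorjor (B7), but Irdtam is never earned.
Reached: Vornal, Ornren, Xantam, and Tampyr — 4 of the 6.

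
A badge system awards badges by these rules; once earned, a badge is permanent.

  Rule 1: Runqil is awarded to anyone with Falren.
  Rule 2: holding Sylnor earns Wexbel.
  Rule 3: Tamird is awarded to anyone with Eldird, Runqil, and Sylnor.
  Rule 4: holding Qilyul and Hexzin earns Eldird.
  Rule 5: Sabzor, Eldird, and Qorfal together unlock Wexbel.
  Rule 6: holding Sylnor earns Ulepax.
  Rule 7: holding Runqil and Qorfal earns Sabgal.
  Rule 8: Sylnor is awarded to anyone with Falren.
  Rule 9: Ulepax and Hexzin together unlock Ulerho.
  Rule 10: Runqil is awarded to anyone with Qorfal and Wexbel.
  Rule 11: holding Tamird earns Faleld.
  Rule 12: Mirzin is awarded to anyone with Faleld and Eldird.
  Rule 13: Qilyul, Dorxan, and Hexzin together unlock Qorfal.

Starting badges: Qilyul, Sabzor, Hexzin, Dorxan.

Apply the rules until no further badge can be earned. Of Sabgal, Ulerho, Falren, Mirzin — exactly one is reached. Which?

Sabgal

With Qilyul, Dorxan, and Hexzin, Qorfal is earned (Rule 13).
With Qilyul and Hexzin, Eldird is earned (Rule 4).
With Sabzor, Eldird, and Qorfal, Wexbel is earned (Rule 5).
With Qorfal and Wexbel, Runqil is earned (Rule 10).
With Runqil and Qorfal, Sabgal is earned (Rule 7).
Mirzin would need Faleld and Eldird (Rule 12), but Faleld is never earned. No rule produces Falren, and it is not given. Ulerho would need Ulepax and Hexzin (Rule 9), but Ulepax is never earned.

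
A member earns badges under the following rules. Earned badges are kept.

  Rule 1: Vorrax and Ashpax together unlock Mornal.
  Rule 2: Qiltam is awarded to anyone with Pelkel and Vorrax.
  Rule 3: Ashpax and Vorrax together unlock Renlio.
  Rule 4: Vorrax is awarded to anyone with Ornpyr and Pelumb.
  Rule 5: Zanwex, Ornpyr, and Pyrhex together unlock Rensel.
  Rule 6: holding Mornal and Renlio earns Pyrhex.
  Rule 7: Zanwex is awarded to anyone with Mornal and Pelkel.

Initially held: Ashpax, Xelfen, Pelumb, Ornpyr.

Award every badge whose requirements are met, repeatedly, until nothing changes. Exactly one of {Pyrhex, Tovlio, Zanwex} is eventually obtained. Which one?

With Ornpyr and Pelumb, Vorrax is earned (Rule 4).
With Ashpax and Vorrax, Renlio is earned (Rule 3).
With Vorrax and Ashpax, Mornal is earned (Rule 1).
With Mornal and Renlio, Pyrhex is earned (Rule 6).
Zanwex would need Mornal and Pelkel (Rule 7), but Pelkel is never earned. No rule produces Tovlio, and it is not given.

Pyrhex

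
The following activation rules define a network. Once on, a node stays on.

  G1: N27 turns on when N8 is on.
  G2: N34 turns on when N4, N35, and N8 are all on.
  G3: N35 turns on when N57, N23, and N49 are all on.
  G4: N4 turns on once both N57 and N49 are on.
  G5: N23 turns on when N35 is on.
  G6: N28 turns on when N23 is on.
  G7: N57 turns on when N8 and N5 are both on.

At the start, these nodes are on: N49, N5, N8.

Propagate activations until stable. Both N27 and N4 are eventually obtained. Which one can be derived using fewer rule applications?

N27

N27: N8 is on, so N27 turns on (G1). [1 rule application]
N4: N8 and N5 are on, so N57 turns on (G7). N57 and N49 are on, so N4 turns on (G4). [2 rule applications]
N27 needs fewer.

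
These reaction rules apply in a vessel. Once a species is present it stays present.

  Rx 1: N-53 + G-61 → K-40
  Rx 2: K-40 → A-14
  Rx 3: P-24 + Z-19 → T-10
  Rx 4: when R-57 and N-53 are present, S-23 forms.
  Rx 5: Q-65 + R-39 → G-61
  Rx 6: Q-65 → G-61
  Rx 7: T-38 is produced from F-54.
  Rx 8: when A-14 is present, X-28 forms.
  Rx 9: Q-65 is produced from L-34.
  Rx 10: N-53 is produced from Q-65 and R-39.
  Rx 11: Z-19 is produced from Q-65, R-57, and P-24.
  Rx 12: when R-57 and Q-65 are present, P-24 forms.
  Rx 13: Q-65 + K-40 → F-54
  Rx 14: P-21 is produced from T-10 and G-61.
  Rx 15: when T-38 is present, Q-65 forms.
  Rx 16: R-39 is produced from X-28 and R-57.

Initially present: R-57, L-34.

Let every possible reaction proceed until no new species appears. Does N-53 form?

N-53 would need Q-65 and R-39 (Rx 10), but R-39 never forms.

No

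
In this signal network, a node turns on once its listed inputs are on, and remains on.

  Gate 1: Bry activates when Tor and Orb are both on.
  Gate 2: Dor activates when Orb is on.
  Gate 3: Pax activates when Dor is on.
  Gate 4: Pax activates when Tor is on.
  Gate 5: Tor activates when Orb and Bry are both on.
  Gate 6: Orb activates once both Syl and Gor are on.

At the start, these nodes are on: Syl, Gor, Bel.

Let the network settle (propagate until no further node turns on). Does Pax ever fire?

Syl and Gor are on, so Orb activates (Gate 6).
Orb is on, so Dor activates (Gate 2).
Dor is on, so Pax activates (Gate 3).

Yes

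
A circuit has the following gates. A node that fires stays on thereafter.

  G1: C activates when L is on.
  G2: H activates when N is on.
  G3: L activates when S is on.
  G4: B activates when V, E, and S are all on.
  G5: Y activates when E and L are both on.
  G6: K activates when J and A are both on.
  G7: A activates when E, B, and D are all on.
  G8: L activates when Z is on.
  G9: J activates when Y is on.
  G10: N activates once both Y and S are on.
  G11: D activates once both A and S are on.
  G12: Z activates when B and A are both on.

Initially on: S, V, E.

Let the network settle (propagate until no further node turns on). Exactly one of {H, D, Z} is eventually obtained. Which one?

S is on, so L activates (G3).
E and L are on, so Y activates (G5).
Y and S are on, so N activates (G10).
N is on, so H activates (G2).
D would need A and S (G11), but A never turns on. Z would need B and A (G12), but A never turns on.

H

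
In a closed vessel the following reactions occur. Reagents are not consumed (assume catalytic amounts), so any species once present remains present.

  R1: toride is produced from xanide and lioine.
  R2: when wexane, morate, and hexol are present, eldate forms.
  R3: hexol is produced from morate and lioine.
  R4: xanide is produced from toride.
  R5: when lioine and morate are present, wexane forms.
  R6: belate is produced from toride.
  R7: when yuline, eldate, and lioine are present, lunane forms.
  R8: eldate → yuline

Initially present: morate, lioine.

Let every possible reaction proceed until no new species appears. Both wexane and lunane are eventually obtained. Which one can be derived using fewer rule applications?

wexane

wexane: lioine and morate present → wexane forms (R5). [1 rule application]
lunane: morate and lioine present → hexol forms (R3). lioine and morate present → wexane forms (R5). wexane, morate, and hexol present → eldate forms (R2). eldate present → yuline forms (R8). yuline, eldate, and lioine present → lunane forms (R7). [5 rule applications]
wexane needs fewer.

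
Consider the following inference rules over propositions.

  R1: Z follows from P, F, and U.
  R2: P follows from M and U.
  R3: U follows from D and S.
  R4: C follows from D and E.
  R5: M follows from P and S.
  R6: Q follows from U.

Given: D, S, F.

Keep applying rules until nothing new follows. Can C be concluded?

C would need D and E (R4), but E is never established.

No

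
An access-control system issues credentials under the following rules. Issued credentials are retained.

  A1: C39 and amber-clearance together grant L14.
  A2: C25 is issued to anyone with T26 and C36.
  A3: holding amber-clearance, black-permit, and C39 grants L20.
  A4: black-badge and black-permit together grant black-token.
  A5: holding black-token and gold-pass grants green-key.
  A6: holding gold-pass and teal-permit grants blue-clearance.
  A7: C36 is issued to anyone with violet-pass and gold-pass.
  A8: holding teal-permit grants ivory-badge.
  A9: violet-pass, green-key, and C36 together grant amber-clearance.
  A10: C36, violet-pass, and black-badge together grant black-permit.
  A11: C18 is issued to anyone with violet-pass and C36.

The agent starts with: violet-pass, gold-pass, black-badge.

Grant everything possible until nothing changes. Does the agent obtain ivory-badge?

No

ivory-badge would need teal-permit (A8), but teal-permit is never granted.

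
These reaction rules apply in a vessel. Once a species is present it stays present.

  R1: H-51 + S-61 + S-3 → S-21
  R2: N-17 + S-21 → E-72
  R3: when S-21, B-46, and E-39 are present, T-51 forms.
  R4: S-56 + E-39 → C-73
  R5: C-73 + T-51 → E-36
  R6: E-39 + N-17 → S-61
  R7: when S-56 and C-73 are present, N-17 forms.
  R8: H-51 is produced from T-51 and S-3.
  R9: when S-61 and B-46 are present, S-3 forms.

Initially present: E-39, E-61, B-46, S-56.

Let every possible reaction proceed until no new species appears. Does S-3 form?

Yes

S-56 and E-39 present → C-73 forms (R4).
S-56 and C-73 present → N-17 forms (R7).
E-39 and N-17 present → S-61 forms (R6).
S-61 and B-46 present → S-3 forms (R9).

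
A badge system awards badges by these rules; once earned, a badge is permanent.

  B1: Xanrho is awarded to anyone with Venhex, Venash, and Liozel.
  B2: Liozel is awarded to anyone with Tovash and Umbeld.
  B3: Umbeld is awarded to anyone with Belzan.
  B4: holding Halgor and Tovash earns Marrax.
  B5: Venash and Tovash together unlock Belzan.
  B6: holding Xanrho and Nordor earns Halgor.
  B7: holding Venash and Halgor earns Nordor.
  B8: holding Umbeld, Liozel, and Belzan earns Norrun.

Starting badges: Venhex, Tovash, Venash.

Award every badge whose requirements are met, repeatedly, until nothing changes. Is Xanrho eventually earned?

With Venash and Tovash, Belzan is earned (B5).
With Belzan, Umbeld is earned (B3).
With Tovash and Umbeld, Liozel is earned (B2).
With Venhex, Venash, and Liozel, Xanrho is earned (B1).

Yes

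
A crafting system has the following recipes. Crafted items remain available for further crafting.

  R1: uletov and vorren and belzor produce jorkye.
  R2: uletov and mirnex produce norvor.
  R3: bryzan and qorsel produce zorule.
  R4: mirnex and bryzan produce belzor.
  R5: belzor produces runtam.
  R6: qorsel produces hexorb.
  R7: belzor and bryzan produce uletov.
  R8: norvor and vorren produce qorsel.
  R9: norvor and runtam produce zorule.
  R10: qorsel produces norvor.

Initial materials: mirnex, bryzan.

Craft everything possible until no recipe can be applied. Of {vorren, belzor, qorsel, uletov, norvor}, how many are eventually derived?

mirnex and bryzan → belzor (R4).
Using R7, belzor and bryzan make uletov.
Using R2, uletov and mirnex make norvor.
No rule produces vorren, and it is not given.
belzor: reached.
qorsel would need norvor and vorren (R8), but vorren is never obtained.
uletov: reached.
norvor: reached.
Reached: belzor, uletov, and norvor — 3 of the 5.

3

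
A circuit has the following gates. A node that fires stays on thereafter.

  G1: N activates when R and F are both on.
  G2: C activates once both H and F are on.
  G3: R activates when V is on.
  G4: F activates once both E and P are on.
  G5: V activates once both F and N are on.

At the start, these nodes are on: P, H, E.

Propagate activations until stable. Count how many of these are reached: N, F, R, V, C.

2

G4: E and P on → F on.
H and F are on, so C activates (G2).
N would need R and F (G1), but R never turns on.
F: reached.
R would need V (G3), but V never turns on.
V would need F and N (G5), but N never turns on.
C: reached.
Reached: F and C — 2 of the 5.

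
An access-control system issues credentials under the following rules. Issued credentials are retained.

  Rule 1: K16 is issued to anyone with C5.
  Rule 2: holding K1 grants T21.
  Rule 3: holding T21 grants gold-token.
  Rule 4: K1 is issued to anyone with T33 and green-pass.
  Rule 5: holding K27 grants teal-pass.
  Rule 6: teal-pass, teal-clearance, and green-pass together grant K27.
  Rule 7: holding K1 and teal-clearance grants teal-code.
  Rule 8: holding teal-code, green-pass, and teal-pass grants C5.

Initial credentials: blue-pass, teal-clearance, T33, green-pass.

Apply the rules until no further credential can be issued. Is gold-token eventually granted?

Yes

Holding T33 and green-pass grants K1 (Rule 4).
Holding K1 grants T21 (Rule 2).
Holding T21 grants gold-token (Rule 3).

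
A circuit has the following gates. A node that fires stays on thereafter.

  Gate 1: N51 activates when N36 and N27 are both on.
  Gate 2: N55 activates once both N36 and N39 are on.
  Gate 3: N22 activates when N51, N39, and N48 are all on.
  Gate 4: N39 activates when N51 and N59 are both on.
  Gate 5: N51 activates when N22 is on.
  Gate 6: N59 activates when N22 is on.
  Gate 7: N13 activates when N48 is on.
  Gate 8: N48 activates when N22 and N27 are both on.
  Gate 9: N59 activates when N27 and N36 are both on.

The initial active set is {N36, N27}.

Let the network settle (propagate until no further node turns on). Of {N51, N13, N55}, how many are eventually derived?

2

N27 and N36 are on, so N59 activates (Gate 9).
N36 and N27 are on, so N51 activates (Gate 1).
Gate 4: N51 and N59 on → N39 on.
N36 and N39 are on, so N55 activates (Gate 2).
N51: reached.
N13 would need N48 (Gate 7), but N48 never turns on.
N55: reached.
Reached: N51 and N55 — 2 of the 3.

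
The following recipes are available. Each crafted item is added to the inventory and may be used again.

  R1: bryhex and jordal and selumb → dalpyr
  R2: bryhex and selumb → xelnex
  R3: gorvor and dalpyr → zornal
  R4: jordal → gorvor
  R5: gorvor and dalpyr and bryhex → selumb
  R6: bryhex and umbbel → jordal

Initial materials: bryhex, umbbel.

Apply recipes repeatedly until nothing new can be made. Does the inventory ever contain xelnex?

No

xelnex would need bryhex and selumb (R2), but selumb is never obtained.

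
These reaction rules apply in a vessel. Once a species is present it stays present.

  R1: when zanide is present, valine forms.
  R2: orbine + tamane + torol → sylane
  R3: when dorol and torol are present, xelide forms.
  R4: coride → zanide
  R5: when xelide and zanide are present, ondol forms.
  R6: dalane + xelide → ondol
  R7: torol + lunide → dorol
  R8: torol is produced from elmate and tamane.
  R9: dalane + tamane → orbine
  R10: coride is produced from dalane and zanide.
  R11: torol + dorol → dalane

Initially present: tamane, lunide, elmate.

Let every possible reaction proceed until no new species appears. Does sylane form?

elmate and tamane present → torol forms (R8).
torol and lunide present → dorol forms (R7).
torol and dorol present → dalane forms (R11).
dalane and tamane present → orbine forms (R9).
orbine, tamane, and torol present → sylane forms (R2).

Yes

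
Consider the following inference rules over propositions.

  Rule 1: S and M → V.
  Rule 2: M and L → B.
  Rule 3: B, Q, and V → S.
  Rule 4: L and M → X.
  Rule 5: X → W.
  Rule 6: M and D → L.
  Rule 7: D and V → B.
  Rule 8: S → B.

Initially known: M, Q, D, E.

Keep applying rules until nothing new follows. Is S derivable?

S would need B, Q, and V (Rule 3), but V is never established.

No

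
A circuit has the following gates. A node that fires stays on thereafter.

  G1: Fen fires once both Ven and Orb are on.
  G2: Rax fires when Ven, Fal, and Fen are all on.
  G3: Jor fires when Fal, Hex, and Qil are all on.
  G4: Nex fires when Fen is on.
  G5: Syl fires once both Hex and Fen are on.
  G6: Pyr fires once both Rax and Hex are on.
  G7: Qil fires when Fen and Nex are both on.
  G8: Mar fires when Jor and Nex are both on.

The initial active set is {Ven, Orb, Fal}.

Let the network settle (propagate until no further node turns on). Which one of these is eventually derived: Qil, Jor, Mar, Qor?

Qil

G1: Ven and Orb on → Fen on.
G4: Fen on → Nex on.
Fen and Nex are on, so Qil fires (G7).
No rule produces Qor, and it is not given. Jor would need Fal, Hex, and Qil (G3), but Hex never turns on. Mar would need Jor and Nex (G8), but Jor never turns on.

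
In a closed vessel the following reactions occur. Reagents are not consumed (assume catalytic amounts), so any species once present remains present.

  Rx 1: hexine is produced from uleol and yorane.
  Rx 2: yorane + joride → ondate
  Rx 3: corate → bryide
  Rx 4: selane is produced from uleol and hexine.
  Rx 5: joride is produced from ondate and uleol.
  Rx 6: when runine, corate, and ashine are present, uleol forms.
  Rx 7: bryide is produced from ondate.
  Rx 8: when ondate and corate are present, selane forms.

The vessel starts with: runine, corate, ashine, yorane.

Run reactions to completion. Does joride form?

No

joride would need ondate and uleol (Rx 5), but ondate never forms.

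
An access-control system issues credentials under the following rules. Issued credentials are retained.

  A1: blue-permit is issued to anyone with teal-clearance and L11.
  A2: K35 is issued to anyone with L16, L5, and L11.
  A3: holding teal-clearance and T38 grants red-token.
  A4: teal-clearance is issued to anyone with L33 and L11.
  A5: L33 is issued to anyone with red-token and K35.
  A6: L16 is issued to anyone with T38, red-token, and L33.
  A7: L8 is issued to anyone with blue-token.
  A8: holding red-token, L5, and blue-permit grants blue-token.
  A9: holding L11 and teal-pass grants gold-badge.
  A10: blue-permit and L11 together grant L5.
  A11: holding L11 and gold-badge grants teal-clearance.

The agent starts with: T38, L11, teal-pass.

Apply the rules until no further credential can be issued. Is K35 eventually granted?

No

K35 would need L16, L5, and L11 (A2), but L16 is never granted.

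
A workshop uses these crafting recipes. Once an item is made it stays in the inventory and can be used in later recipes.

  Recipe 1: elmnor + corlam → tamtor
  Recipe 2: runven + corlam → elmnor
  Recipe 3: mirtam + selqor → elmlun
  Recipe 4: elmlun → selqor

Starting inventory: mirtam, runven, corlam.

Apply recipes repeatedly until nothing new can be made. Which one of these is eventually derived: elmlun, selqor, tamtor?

tamtor

runven + corlam → elmnor (Recipe 2).
elmnor + corlam → tamtor (Recipe 1).
elmlun would need mirtam and selqor (Recipe 3), but selqor is never obtained. selqor would need elmlun (Recipe 4), but elmlun is never obtained.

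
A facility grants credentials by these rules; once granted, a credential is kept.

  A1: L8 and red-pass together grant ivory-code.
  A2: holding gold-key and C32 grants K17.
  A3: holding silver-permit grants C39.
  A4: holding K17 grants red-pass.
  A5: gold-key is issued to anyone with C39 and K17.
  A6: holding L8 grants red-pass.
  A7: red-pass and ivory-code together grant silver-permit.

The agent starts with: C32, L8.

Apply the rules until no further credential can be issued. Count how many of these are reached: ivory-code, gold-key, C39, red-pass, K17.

3

Holding L8 grants red-pass (A6).
Holding L8 and red-pass grants ivory-code (A1).
Holding red-pass and ivory-code grants silver-permit (A7).
Holding silver-permit grants C39 (A3).
ivory-code: reached.
gold-key would need C39 and K17 (A5), but K17 is never granted.
C39: reached.
red-pass: reached.
K17 would need gold-key and C32 (A2), but gold-key is never granted.
Reached: ivory-code, C39, and red-pass — 3 of the 5.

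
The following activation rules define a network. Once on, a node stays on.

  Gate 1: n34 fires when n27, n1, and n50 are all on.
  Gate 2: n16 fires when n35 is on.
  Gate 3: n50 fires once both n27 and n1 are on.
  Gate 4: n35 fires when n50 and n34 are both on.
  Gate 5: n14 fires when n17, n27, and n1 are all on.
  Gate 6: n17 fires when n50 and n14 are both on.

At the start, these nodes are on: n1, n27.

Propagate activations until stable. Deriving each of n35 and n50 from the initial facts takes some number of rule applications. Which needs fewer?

n50

n50: n27 and n1 are on, so n50 fires (Gate 3). [1 rule application]
n35: Gate 3: n27 and n1 on → n50 on. n27, n1, and n50 are on, so n34 fires (Gate 1). n50 and n34 are on, so n35 fires (Gate 4). [3 rule applications]
n50 needs fewer.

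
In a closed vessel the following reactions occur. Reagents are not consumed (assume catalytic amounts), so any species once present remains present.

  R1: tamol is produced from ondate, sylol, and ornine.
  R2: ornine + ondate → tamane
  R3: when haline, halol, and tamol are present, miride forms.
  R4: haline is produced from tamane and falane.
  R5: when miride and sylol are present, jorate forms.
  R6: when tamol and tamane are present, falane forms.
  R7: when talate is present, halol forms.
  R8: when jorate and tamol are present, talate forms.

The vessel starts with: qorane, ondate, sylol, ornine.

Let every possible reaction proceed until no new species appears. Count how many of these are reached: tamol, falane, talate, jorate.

2

ondate, sylol, and ornine present → tamol forms (R1).
ornine and ondate present → tamane forms (R2).
tamol and tamane present → falane forms (R6).
tamol: reached.
falane: reached.
talate would need jorate and tamol (R8), but jorate never forms.
jorate would need miride and sylol (R5), but miride never forms.
Reached: tamol and falane — 2 of the 4.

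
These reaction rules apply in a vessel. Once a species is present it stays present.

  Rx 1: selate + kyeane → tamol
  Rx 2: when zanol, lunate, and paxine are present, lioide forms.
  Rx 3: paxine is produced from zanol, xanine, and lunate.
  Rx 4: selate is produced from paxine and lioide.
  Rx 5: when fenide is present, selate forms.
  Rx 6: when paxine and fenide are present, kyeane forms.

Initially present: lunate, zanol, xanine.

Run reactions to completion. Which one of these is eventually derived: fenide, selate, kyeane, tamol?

selate

zanol, xanine, and lunate present → paxine forms (Rx 3).
zanol, lunate, and paxine present → lioide forms (Rx 2).
paxine and lioide present → selate forms (Rx 4).
tamol would need selate and kyeane (Rx 1), but kyeane never forms. No rule produces fenide, and it is not given. kyeane would need paxine and fenide (Rx 6), but fenide never forms.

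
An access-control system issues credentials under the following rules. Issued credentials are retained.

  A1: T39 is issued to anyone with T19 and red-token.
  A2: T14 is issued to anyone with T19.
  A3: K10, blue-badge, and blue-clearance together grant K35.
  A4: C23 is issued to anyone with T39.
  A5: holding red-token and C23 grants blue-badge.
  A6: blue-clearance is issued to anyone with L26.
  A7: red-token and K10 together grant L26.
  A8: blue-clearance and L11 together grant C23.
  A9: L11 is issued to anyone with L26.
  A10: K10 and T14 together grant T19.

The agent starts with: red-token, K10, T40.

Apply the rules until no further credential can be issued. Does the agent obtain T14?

T14 would need T19 (A2), but T19 is never granted.

No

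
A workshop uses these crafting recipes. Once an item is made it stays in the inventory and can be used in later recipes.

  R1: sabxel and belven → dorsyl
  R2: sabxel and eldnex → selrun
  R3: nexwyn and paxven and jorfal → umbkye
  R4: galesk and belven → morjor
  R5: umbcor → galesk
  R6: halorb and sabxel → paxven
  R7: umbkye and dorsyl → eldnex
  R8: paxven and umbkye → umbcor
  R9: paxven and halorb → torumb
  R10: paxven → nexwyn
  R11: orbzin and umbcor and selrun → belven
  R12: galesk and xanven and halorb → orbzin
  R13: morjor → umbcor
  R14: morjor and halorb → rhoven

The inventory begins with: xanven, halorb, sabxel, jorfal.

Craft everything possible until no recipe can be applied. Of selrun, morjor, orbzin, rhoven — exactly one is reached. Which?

halorb and sabxel → paxven (R6).
paxven → nexwyn (R10).
nexwyn and paxven and jorfal → umbkye (R3).
Using R8, paxven and umbkye make umbcor.
umbcor → galesk (R5).
galesk and xanven and halorb → orbzin (R12).
rhoven would need morjor and halorb (R14), but morjor is never obtained. selrun would need sabxel and eldnex (R2), but eldnex is never obtained. morjor would need galesk and belven (R4), but belven is never obtained.

orbzin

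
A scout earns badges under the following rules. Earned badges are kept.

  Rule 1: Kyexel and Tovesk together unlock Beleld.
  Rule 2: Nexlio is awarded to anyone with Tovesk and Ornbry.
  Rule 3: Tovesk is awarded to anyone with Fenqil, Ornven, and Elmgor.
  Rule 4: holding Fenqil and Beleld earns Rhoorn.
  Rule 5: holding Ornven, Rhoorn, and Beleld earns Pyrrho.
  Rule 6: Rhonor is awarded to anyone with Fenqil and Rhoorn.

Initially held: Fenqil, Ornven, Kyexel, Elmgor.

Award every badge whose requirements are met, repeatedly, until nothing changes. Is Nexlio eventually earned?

No

Nexlio would need Tovesk and Ornbry (Rule 2), but Ornbry is never earned.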